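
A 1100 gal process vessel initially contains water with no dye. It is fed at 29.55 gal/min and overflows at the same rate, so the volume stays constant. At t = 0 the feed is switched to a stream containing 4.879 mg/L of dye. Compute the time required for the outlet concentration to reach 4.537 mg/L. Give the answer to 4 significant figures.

Species balance: V dC/dt = Q(C_in − C) ⇒ τ = V/Q = 37.2250 min.
C(t) = C_in + (C₀ − C_in) e^(−t/τ). Set C = 4.537 and solve for t:
e^(−t/τ) = (C − C_in)/(C₀ − C_in) = (4.537 − 4.879)/(0 − 4.879) = 0.0700963
t = −τ ln(…) = 37.2250 × 2.65788 = 98.9399 min.

98.94 min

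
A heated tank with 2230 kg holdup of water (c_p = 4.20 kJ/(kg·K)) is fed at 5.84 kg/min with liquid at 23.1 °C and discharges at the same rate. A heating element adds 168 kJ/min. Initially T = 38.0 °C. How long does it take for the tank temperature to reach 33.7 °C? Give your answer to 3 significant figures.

Energy balance: M c_p dT/dt = ṁ c_p (T_in − T) + 168.
τ = M/ṁ = 381.85 min; T_ss = T_in + Q̇/(ṁ c_p) = 29.949 °C.
T(t) = T_ss + (T₀ − T_ss) e^(−t/τ). Set T = 33.7:
e^(−t/τ) = (33.7 − 29.949)/(38.0 − 29.949) = 0.46588
t = −381.85 · ln(0.46588) = 291.66 min.

292 min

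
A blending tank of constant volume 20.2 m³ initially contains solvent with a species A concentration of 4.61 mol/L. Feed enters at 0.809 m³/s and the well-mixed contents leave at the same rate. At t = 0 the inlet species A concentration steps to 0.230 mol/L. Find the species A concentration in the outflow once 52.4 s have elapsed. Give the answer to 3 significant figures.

0.767 mol/L

Transient balance on the dissolved component: V dC/dt = Q(C_in − C).
Time constant τ = V/Q = 20.2/0.809 = 24.969 s.
Solution: C(t) = C_in + (C₀ − C_in) e^(−t/τ).
C(52.4) = 0.230 + (4.61 − 0.230)·e^(−52.4/24.969) = 0.230 + (4.3800)·0.12263 = 0.76711 mol/L.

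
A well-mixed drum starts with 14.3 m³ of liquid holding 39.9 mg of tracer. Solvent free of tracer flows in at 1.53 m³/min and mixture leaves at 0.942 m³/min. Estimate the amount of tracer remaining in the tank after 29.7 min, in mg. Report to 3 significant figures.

11.1 mg

Total volume: dV/dt = Q_in − Q_out = 0.58800 m³/min, so V(t) = 14.3 + 0.58800 t and V(29.7) = 31.764 m³.
Solute balance: dm/dt = 0 − Q_out C = −Q_out m/V(t).
Separate: dm/m = −Q_out dt/V(t) ⇒ ln(m/m₀) = −(Q_out/(Q_in−Q_out)) ln(V/V₀).
m = m₀ (V₀/V)^(Q_out/(Q_in−Q_out)) = 39.9 × (14.3/31.764)^(1.6020) = 11.110 mg.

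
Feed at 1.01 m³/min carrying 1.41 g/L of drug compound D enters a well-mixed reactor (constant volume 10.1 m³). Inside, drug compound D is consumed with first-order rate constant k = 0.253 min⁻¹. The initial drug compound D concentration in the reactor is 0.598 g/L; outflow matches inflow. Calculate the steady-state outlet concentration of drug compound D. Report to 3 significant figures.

0.399 g/L

Species balance: V dC/dt = Q C_in − Q C − k V C.
At steady state: 0 = Q C_in − (Q + kV) C_ss, so C_ss = Q C_in/(Q + kV).
C_ss = 1.01·1.41/(1.01 + 0.253·10.1) = 1.4241/3.5653 = 0.39943 g/L.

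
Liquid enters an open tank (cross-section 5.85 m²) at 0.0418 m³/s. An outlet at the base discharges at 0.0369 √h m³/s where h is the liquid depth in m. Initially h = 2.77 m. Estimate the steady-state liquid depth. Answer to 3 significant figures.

Level balance: A dh/dt = 0.0418 − 0.0369 √h. Setting dh/dt = 0:
Q_in = 0.0369 √h_ss ⇒ √h_ss = 0.0418/0.0369 = 1.1328.
h_ss = 1.1328² = 1.2832 m. (Since h₀ = 2.77 m > h_ss, the level will fall toward this value.)

1.28 m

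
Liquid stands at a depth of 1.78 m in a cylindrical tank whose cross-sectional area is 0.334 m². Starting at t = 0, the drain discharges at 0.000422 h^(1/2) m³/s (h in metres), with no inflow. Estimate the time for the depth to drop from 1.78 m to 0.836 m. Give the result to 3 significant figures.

665 s

Mass balance (ρ constant): A dh/dt = −0.000422 √h.
∫ h^(−1/2) dh = −(0.000422/A) ∫ dt, giving 2√h = 2√h₀ − (0.000422/A) t.
t = 2A(√h₀ − √h)/0.000422 = 2·0.334·(√1.78 − √0.836)/0.000422
  = 0.66800 × (1.3342 − 0.91433) / 0.000422 = 664.57 s.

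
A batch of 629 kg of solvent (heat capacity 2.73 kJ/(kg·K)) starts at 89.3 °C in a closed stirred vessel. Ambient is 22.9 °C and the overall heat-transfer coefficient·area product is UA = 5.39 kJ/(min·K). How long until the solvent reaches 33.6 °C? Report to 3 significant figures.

Lumped-capacitance energy balance: M c_p dT/dt = UA(T_amb − T).
τ = M c_p/UA = 318.58 min; T_ss = T_amb = 22.900 °C.
T(t) = T_ss + (T₀ − T_ss)e^(−t/τ); set T = 33.6:
t = −τ ln[(T − T_ss)/(T₀ − T_ss)] = −318.58 · ln(0.16114) = 581.56 min.

582 min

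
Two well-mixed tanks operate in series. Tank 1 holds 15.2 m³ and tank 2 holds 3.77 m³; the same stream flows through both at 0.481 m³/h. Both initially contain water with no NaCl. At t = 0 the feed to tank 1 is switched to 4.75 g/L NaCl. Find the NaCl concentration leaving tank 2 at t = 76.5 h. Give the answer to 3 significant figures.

4.19 g/L

Each tank obeys Vᵢ dCᵢ/dt = Q(Cᵢ₋₁ − Cᵢ), so τᵢ = Vᵢ/Q.
τ₁ = 15.2/0.481 = 31.601 h; τ₂ = 3.77/0.481 = 7.8378 h.
Tank 1: C₁ = C_in(1 − e^(−t/τ₁)). Tank 2 (τ₁ ≠ τ₂): C₂ = C_in[1 − (τ₁ e^(−t/τ₁) − τ₂ e^(−t/τ₂))/(τ₁ − τ₂)].
At t = 76.5: e^(−t/τ₁) = 0.088849, e^(−t/τ₂) = 5.7695e-05.
C₂ = 4.75·[1 − (31.601·0.088849 − 7.8378·5.7695e-05)/(23.763)] = 4.75·0.88187 = 4.1889 g/L.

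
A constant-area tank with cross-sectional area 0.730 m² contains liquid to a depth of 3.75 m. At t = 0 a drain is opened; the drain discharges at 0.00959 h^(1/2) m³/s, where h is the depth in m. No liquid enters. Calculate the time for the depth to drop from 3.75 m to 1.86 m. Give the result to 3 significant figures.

Volume balance on the tank: A dh/dt = −0.00959 √h.
∫ h^(−1/2) dh = −(0.00959/A) ∫ dt, giving 2√h = 2√h₀ − (0.00959/A) t.
t = 2A(√h₀ − √h)/0.00959 = 2·0.730·(√3.75 − √1.86)/0.00959
  = 1.4600 × (1.9365 − 1.3638) / 0.00959 = 87.185 s.

87.2 s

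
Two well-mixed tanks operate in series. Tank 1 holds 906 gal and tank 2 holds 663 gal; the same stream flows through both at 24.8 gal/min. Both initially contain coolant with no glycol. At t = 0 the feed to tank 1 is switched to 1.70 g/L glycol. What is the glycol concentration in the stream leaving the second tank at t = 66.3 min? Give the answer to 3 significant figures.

Species balance on tank i: dCᵢ/dt = (Cᵢ₋₁ − Cᵢ)/τᵢ with τᵢ = Vᵢ/Q.
τ₁ = 906/24.8 = 36.532 min; τ₂ = 663/24.8 = 26.734 min.
Tank 1: C₁ = C_in(1 − e^(−t/τ₁)). Tank 2 (τ₁ ≠ τ₂): C₂ = C_in[1 − (τ₁ e^(−t/τ₁) − τ₂ e^(−t/τ₂))/(τ₁ − τ₂)].
At t = 66.3: e^(−t/τ₁) = 0.16286, e^(−t/τ₂) = 0.083743.
C₂ = 1.70·[1 − (36.532·0.16286 − 26.734·0.083743)/(9.7984)] = 1.70·0.62126 = 1.0561 g/L.

1.06 g/L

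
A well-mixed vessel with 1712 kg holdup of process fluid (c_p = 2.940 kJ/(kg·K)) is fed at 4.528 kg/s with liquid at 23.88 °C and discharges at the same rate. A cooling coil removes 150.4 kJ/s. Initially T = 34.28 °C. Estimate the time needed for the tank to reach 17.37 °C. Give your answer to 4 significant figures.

571.3 s

M c_p dT/dt = ṁ c_p (T_in − T) − Q̇.
τ = M/ṁ = 378.092 s; T_ss = T_in − Q̇/(ṁ c_p) = 12.5822 °C.
T(t) = T_ss + (T₀ − T_ss) e^(−t/τ). Set T = 17.37:
e^(−t/τ) = (17.37 − 12.5822)/(34.28 − 12.5822) = 0.220659
t = −378.092 · ln(0.220659) = 571.349 s.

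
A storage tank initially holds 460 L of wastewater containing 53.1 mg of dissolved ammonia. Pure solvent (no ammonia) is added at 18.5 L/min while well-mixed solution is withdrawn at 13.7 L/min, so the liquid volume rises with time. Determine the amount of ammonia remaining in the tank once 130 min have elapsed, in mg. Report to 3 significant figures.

4.60 mg

Total volume: dV/dt = Q_in − Q_out = 4.8000 L/min, so V(t) = 460 + 4.8000 t and V(130) = 1084.0 L.
Solute balance: dm/dt = 0 − Q_out C = −Q_out m/V(t).
dm/m = −Q_out dt/(V₀ + 4.8000 t); integrating gives ln(m/m₀) = −(Q_out/(Q_in−Q_out)) ln(V/V₀).
m = m₀ (V₀/V)^(Q_out/(Q_in−Q_out)) = 53.1 × (460/1084.0)^(2.8542) = 4.5980 mg.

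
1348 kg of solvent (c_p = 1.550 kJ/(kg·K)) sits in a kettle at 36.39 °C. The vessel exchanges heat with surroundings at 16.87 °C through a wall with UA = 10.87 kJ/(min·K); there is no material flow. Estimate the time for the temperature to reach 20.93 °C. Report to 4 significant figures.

301.8 min

Heat balance on the well-mixed liquid: M c_p dT/dt = −UA(T − T_amb).
τ = M c_p/UA = 192.217 min; T_ss = T_amb = 16.8700 °C.
T(t) = T_ss + (T₀ − T_ss)e^(−t/τ); set T = 20.93:
t = −τ ln[(T − T_ss)/(T₀ − T_ss)] = −192.217 · ln(0.207992) = 301.830 min.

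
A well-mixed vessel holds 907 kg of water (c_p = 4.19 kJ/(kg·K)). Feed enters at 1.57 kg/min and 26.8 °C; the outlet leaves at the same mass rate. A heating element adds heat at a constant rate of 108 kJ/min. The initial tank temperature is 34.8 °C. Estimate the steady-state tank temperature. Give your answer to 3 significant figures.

43.2 °C

Heat balance on the well-mixed liquid: M c_p dT/dt = ṁ c_p (T_in − T) + 108.
At steady state dT/dt = 0 ⇒ T_ss = T_in + Q̇/(ṁ c_p) = 26.8 + 108/(1.57·4.19) = 43.218 °C.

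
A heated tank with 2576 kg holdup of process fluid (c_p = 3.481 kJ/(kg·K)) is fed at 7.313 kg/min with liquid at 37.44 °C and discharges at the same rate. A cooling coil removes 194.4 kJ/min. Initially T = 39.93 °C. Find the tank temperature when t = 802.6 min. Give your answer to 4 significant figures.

M c_p dT/dt = ṁ c_p (T_in − T) − Q̇.
τ = M/ṁ = 352.249 min; T_ss = T_in − Q̇/(ṁ c_p) = 37.44 − 194.4/(7.313·3.481) = 29.8035 °C.
Integrating: T(t) = T_ss + (T₀ − T_ss) e^(−t/τ).
T(802.6) = 29.8035 + (10.1265)·e^(−802.6/352.249) = 29.8035 + (10.1265)·0.102438 = 30.8408 °C.

30.84 °C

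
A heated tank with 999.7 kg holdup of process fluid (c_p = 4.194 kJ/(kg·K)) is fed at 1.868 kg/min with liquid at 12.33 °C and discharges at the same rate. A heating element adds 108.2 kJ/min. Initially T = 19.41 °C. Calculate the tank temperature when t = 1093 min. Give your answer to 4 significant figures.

Energy balance: M c_p dT/dt = ṁ c_p (T_in − T) + 108.2.
τ = M/ṁ = 535.171 min; T_ss = T_in + Q̇/(ṁ c_p) = 12.33 + 108.2/(1.868·4.194) = 26.1409 °C.
This is linear first-order; T(t) = T_ss + (T₀ − T_ss) e^(−t/τ).
T(1093) = 26.1409 + (-6.73090)·e^(−1093/535.171) = 26.1409 + (-6.73090)·0.129725 = 25.2677 °C.

25.27 °C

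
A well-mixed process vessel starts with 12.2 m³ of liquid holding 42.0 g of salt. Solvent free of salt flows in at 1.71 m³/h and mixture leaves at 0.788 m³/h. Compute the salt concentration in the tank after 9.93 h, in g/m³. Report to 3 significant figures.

Total volume: dV/dt = Q_in − Q_out = 0.92200 m³/h, so V(t) = 12.2 + 0.92200 t and V(9.93) = 21.355 m³.
Species balance (pure solvent in): dm/dt = −Q_out · m/V(t).
Separate: dm/m = −Q_out dt/V(t) ⇒ ln(m/m₀) = −(Q_out/(Q_in−Q_out)) ln(V/V₀).
m = m₀ (V₀/V)^(Q_out/(Q_in−Q_out)) = 42.0 × (12.2/21.355)^(0.85466) = 26.028 g.
C = m/V = 26.028/21.355 = 1.2188 g/m³.

1.22 g/m³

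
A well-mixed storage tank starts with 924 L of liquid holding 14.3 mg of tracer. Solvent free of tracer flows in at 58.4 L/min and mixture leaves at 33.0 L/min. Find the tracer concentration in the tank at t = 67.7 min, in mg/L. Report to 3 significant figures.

Total volume: dV/dt = Q_in − Q_out = 25.400 L/min, so V(t) = 924 + 25.400 t and V(67.7) = 2643.6 L.
Solute balance: dm/dt = 0 − Q_out C = −Q_out m/V(t).
dm/m = −Q_out dt/(V₀ + 25.400 t); integrating gives ln(m/m₀) = −(Q_out/(Q_in−Q_out)) ln(V/V₀).
m = m₀ (V₀/V)^(Q_out/(Q_in−Q_out)) = 14.3 × (924/2643.6)^(1.2992) = 3.6494 mg.
C = m/V = 3.6494/2643.6 = 0.0013805 mg/L.

0.00138 mg/L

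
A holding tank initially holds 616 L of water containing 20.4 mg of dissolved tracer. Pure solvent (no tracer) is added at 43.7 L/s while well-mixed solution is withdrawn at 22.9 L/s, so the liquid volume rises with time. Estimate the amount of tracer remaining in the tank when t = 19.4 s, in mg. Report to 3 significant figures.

Total volume: dV/dt = Q_in − Q_out = 20.800 L/s, so V(t) = 616 + 20.800 t and V(19.4) = 1019.5 L.
Solute balance: dm/dt = 0 − Q_out C = −Q_out m/V(t).
Separate: dm/m = −Q_out dt/V(t) ⇒ ln(m/m₀) = −(Q_out/(Q_in−Q_out)) ln(V/V₀).
m = m₀ (V₀/V)^(Q_out/(Q_in−Q_out)) = 20.4 × (616/1019.5)^(1.1010) = 11.714 mg.

11.7 mg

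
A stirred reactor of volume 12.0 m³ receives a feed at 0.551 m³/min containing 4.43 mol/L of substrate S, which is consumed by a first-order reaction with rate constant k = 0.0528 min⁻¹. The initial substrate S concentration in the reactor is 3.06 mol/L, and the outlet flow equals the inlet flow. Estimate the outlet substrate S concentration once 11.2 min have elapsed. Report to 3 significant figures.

V dC/dt = Q(C_in − C) − k V C.
dC/dt = (Q/V) C_in − (Q/V + k) C; effective rate a = Q/V + k = 0.045917 + 0.0528 = 0.098717 min⁻¹.
C_ss = Q C_in/(Q + kV) = 2.0606 mol/L; C(t) = C_ss + (C₀ − C_ss) e^(−a t).
C(11.2) = 2.0606 + (0.99945)·e^(−0.098717·11.2) = 2.0606 + (0.99945)·0.33100 = 2.3914 mol/L.

2.39 mol/L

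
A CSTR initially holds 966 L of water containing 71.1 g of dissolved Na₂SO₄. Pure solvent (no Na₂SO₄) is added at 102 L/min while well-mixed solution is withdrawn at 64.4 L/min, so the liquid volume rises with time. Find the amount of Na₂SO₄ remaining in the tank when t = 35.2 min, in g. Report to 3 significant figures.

16.2 g

Let m(t) be the amount of Na₂SO₄. Volume: V(t) = V₀ + (Q_in − Q_out) t = 966 + 37.600 t; V(35.2) = 2289.5 L.
Solute balance: dm/dt = 0 − Q_out C = −Q_out m/V(t).
dm/m = −Q_out dt/(V₀ + 37.600 t); integrating gives ln(m/m₀) = −(Q_out/(Q_in−Q_out)) ln(V/V₀).
m = m₀ (V₀/V)^(Q_out/(Q_in−Q_out)) = 71.1 × (966/2289.5)^(1.7128) = 16.217 g.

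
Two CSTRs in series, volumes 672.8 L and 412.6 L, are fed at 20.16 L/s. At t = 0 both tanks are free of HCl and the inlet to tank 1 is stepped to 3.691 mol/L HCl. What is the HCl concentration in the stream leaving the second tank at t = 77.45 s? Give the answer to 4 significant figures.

Time constants: τᵢ = Vᵢ/Q for each well-mixed tank.
τ₁ = 672.8/20.16 = 33.3730 s; τ₂ = 412.6/20.16 = 20.4663 s.
Tank 1: C₁ = C_in(1 − e^(−t/τ₁)). Tank 2 (τ₁ ≠ τ₂): C₂ = C_in[1 − (τ₁ e^(−t/τ₁) − τ₂ e^(−t/τ₂))/(τ₁ − τ₂)].
At t = 77.45: e^(−t/τ₁) = 0.0982012, e^(−t/τ₂) = 0.0227253.
C₂ = 3.691·[1 − (33.3730·0.0982012 − 20.4663·0.0227253)/(12.9067)] = 3.691·0.782117 = 2.88679 mol/L.

2.887 mol/L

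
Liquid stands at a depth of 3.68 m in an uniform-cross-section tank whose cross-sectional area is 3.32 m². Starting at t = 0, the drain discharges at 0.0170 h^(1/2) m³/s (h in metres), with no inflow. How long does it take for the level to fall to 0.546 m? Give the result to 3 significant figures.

461 s

Unsteady balance on liquid volume: A dh/dt = −0.0170 √h.
Separate and integrate: 2(√h − √h₀) = −(0.0170/A) t.
t = 2A(√h₀ − √h)/0.0170 = 2·3.32·(√3.68 − √0.546)/0.0170
  = 6.6400 × (1.9183 − 0.73892) / 0.0170 = 460.67 s.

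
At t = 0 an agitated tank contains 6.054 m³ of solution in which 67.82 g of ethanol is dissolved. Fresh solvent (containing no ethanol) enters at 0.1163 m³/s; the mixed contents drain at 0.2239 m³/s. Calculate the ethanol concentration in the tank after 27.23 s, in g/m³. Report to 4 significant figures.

Total volume: dV/dt = Q_in − Q_out = -0.107600 m³/s, so V(t) = 6.054 − 0.107600 t and V(27.23) = 3.12405 m³.
Species balance (pure solvent in): dm/dt = −Q_out · m/V(t).
Separate: dm/m = −Q_out dt/V(t) ⇒ ln(m/m₀) = −(Q_out/(Q_in−Q_out)) ln(V/V₀).
m = m₀ (V₀/V)^(Q_out/(Q_in−Q_out)) = 67.82 × (6.054/3.12405)^(-2.08086) = 17.1190 g.
C = m/V = 17.1190/3.12405 = 5.47974 g/m³.

5.480 g/m³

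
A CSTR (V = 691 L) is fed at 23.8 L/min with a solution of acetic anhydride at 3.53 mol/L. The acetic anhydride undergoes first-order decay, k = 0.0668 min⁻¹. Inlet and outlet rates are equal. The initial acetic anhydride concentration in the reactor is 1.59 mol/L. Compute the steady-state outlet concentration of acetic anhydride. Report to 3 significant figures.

1.20 mol/L

Species balance: V dC/dt = Q C_in − Q C − k V C.
Steady state (dC/dt = 0): C_ss = Q C_in/(Q + kV) = C_in/(1 + kV/Q).
C_ss = 23.8·3.53/(23.8 + 0.0668·691) = 84.014/69.959 = 1.2009 mol/L.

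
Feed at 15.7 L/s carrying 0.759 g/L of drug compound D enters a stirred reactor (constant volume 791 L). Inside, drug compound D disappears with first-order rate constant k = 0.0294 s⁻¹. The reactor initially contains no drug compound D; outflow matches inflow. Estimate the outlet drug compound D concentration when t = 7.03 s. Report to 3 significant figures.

0.0895 g/L

Species balance: V dC/dt = Q C_in − Q C − k V C.
dC/dt = (Q/V) C_in − (Q/V + k) C; effective rate a = Q/V + k = 0.019848 + 0.0294 = 0.049248 s⁻¹.
C_ss = Q C_in/(Q + kV) = 0.30590 g/L; C(t) = C_ss + (C₀ − C_ss) e^(−a t).
C(7.03) = 0.30590 + (-0.30590)·e^(−0.049248·7.03) = 0.30590 + (-0.30590)·0.70736 = 0.089517 g/L.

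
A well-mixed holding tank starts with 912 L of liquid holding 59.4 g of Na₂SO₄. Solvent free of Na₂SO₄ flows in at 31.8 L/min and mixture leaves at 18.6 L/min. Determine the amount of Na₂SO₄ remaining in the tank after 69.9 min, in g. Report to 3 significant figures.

Let m(t) be the amount of Na₂SO₄. Volume: V(t) = V₀ + (Q_in − Q_out) t = 912 + 13.200 t; V(69.9) = 1834.7 L.
No Na₂SO₄ enters, so dm/dt = −Q_out · (m/V).
Separate: dm/m = −Q_out dt/V(t) ⇒ ln(m/m₀) = −(Q_out/(Q_in−Q_out)) ln(V/V₀).
m = m₀ (V₀/V)^(Q_out/(Q_in−Q_out)) = 59.4 × (912/1834.7)^(1.4091) = 22.184 g.

22.2 g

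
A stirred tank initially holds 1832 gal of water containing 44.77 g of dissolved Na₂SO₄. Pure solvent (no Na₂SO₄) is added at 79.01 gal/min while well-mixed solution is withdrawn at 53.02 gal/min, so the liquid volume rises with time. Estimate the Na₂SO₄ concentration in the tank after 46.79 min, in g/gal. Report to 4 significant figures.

0.005199 g/gal

Total volume: dV/dt = Q_in − Q_out = 25.9900 gal/min, so V(t) = 1832 + 25.9900 t and V(46.79) = 3048.07 gal.
Solute balance: dm/dt = 0 − Q_out C = −Q_out m/V(t).
Separate: dm/m = −Q_out dt/V(t) ⇒ ln(m/m₀) = −(Q_out/(Q_in−Q_out)) ln(V/V₀).
m = m₀ (V₀/V)^(Q_out/(Q_in−Q_out)) = 44.77 × (1832/3048.07)^(2.04002) = 15.8467 g.
C = m/V = 15.8467/3048.07 = 0.00519894 g/gal.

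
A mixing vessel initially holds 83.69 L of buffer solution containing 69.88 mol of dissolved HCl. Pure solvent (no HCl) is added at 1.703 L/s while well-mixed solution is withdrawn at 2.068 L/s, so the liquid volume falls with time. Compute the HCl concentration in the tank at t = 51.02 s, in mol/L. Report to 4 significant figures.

0.2580 mol/L

Total volume: dV/dt = Q_in − Q_out = -0.365000 L/s, so V(t) = 83.69 − 0.365000 t and V(51.02) = 65.0677 L.
Solute balance: dm/dt = 0 − Q_out C = −Q_out m/V(t).
Separate: dm/m = −Q_out dt/V(t) ⇒ ln(m/m₀) = −(Q_out/(Q_in−Q_out)) ln(V/V₀).
m = m₀ (V₀/V)^(Q_out/(Q_in−Q_out)) = 69.88 × (83.69/65.0677)^(-5.66575) = 16.7896 mol.
C = m/V = 16.7896/65.0677 = 0.258033 mol/L.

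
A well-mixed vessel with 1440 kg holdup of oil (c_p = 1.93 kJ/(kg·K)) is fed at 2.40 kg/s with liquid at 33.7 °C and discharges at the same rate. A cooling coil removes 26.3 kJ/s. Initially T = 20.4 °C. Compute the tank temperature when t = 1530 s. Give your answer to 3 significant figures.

27.4 °C

Unsteady energy balance on the tank contents: M c_p dT/dt = ṁ c_p (T_in − T) − 26.3.
Rearrange: dT/dt = (T_ss − T)/τ with τ = M/ṁ = 600.00 s and T_ss = T_in − Q̇/(ṁ c_p) = 28.022 °C.
Solution: T(t) = T_ss + (T₀ − T_ss) e^(−t/τ).
T(1530) = 28.022 + (-7.6221)·e^(−1530/600.00) = 28.022 + (-7.6221)·0.078082 = 27.427 °C.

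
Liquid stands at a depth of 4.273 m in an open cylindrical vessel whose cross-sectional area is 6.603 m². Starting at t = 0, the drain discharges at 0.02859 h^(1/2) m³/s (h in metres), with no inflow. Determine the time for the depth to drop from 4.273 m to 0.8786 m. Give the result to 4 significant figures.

521.9 s

Accumulation of liquid (constant cross-section A): A dh/dt = −0.02859 √h.
∫ h^(−1/2) dh = −(0.02859/A) ∫ dt, giving 2√h = 2√h₀ − (0.02859/A) t.
t = 2A(√h₀ − √h)/0.02859 = 2·6.603·(√4.273 − √0.8786)/0.02859
  = 13.2060 × (2.06712 − 0.937337) / 0.02859 = 521.860 s.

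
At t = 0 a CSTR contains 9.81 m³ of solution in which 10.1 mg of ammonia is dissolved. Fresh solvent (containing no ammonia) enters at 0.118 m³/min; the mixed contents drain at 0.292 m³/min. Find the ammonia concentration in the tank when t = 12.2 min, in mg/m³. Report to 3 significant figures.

0.873 mg/m³

Total volume: dV/dt = Q_in − Q_out = -0.17400 m³/min, so V(t) = 9.81 − 0.17400 t and V(12.2) = 7.6872 m³.
Solute balance: dm/dt = 0 − Q_out C = −Q_out m/V(t).
Separate: dm/m = −Q_out dt/V(t) ⇒ ln(m/m₀) = −(Q_out/(Q_in−Q_out)) ln(V/V₀).
m = m₀ (V₀/V)^(Q_out/(Q_in−Q_out)) = 10.1 × (9.81/7.6872)^(-1.6782) = 6.7081 mg.
C = m/V = 6.7081/7.6872 = 0.87264 mg/m³.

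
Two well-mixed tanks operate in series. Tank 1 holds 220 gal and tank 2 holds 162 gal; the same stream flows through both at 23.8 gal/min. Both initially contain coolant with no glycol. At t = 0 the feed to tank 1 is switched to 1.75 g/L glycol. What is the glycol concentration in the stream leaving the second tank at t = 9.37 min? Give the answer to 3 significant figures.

Species balance on tank i: dCᵢ/dt = (Cᵢ₋₁ − Cᵢ)/τᵢ with τᵢ = Vᵢ/Q.
τ₁ = 220/23.8 = 9.2437 min; τ₂ = 162/23.8 = 6.8067 min.
Tank 1: C₁ = C_in(1 − e^(−t/τ₁)). Tank 2 (τ₁ ≠ τ₂): C₂ = C_in[1 − (τ₁ e^(−t/τ₁) − τ₂ e^(−t/τ₂))/(τ₁ − τ₂)].
At t = 9.37: e^(−t/τ₁) = 0.36289, e^(−t/τ₂) = 0.25244.
C₂ = 1.75·[1 − (9.2437·0.36289 − 6.8067·0.25244)/(2.4370)] = 1.75·0.32862 = 0.57509 g/L.

0.575 g/L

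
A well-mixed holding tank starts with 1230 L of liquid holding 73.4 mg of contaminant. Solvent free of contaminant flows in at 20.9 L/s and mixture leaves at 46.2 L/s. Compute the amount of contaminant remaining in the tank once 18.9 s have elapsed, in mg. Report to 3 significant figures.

29.9 mg

Total volume: dV/dt = Q_in − Q_out = -25.300 L/s, so V(t) = 1230 − 25.300 t and V(18.9) = 751.83 L.
No contaminant enters, so dm/dt = −Q_out · (m/V).
dm/m = −Q_out dt/(V₀ − 25.300 t); integrating gives ln(m/m₀) = −(Q_out/(Q_in−Q_out)) ln(V/V₀).
m = m₀ (V₀/V)^(Q_out/(Q_in−Q_out)) = 73.4 × (1230/751.83)^(-1.8261) = 29.875 mg.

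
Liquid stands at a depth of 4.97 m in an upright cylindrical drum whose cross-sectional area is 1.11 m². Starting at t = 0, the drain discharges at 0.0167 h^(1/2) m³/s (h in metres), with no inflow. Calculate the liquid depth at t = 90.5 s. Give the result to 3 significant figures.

2.40 m

Mass balance (ρ constant): A dh/dt = −0.0167 √h.
Separate and integrate: 2(√h − √h₀) = −(0.0167/A) t.
√h = √4.97 − 0.0167·90.5/(2·1.11) = 2.2293 − 0.68079 = 1.5486.
h = 1.5486² = 2.3980 m.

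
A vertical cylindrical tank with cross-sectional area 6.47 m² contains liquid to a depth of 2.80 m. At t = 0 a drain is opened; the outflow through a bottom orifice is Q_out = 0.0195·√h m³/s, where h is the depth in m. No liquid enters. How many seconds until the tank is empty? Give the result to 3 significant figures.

1110 s

With no inflow, A dh/dt = −0.0195 √h.
∫ h^(−1/2) dh = −(0.0195/A) ∫ dt, giving 2√h = 2√h₀ − (0.0195/A) t.
Tank is empty when √h = 0: t_empty = 2A√h₀/0.0195.
t_empty = 2·6.47·√2.80/0.0195 = 12.940·1.6733/0.0195 = 1110.4 s.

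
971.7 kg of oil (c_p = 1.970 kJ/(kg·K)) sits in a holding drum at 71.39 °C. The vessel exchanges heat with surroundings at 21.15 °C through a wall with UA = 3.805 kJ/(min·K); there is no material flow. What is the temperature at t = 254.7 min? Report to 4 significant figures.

Lumped-capacitance energy balance: M c_p dT/dt = UA(T_amb − T).
dT/dt = (T_ss − T)/τ with T_ss = T_amb = 21.1500 °C, τ = M c_p/UA = 971.7·1.970/3.805 = 503.088 min.
Solution: T(t) = T_ss + (T₀ − T_ss) e^(−t/τ).
T(254.7) = 21.1500 + (50.2400)·0.602738 = 51.4315 °C.

51.43 °C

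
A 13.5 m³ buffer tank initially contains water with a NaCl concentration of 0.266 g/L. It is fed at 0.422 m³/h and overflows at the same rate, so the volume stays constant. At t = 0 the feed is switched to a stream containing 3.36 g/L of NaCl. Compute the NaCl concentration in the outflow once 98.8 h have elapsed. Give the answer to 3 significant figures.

Species balance on the tank: V dC/dt = Q(C_in − C).
So dC/dt = (C_in − C)/τ with τ = V/Q = 13.5/0.422 = 31.991 h.
Integrating: C(t) = C_in + (C₀ − C_in) e^(−t/τ).
C(98.8) = 3.36 + (0.266 − 3.36)·e^(−98.8/31.991) = 3.36 + (-3.0940)·0.045574 = 3.2190 g/L.

3.22 g/L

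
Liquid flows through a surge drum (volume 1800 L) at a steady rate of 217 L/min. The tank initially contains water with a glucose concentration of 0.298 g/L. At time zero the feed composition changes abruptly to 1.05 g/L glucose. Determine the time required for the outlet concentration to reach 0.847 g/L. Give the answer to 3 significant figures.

10.9 min

Species balance on the tank: V dC/dt = Q(C_in − C), so τ = V/Q = 8.2949 min.
C(t) = C_in + (C₀ − C_in) e^(−t/τ). Set C = 0.847 and solve for t:
e^(−t/τ) = (C − C_in)/(C₀ − C_in) = (0.847 − 1.05)/(0.298 − 1.05) = 0.26995
t = −τ ln(…) = 8.2949 × 1.3095 = 10.862 min.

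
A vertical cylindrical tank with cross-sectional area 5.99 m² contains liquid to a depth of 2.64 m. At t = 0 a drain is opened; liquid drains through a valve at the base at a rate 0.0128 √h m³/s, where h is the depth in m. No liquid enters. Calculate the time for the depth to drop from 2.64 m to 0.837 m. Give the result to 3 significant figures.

A dh/dt = −Q_out = −0.0128 √h.
Separate and integrate: 2(√h − √h₀) = −(0.0128/A) t.
t = 2A(√h₀ − √h)/0.0128 = 2·5.99·(√2.64 − √0.837)/0.0128
  = 11.980 × (1.6248 − 0.91488) / 0.0128 = 664.45 s.

664 s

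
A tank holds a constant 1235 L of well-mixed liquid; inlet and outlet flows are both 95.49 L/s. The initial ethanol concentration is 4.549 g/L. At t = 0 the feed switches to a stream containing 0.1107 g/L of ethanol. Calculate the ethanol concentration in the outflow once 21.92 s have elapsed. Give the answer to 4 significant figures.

0.9257 g/L

Transient balance on the dissolved component: V dC/dt = Q(C_in − C).
Rewrite as dC/dt + C/τ = C_in/τ, τ = V/Q = 12.9333 s.
This is linear first-order; C(t) = C_in + (C₀ − C_in) e^(−t/τ).
C(21.92) = 0.1107 + (4.549 − 0.1107)·e^(−21.92/12.9333) = 0.1107 + (4.43830)·0.183627 = 0.925690 g/L.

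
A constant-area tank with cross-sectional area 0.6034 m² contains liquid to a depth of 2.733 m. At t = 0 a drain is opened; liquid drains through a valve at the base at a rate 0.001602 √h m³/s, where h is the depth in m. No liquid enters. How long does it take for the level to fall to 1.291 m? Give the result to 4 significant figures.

A dh/dt = −Q_out = −0.001602 √h.
This is separable: 2 d(√h)/dt = −0.001602/A, so √h = √h₀ − (0.001602/(2A)) t.
t = 2A(√h₀ − √h)/0.001602 = 2·0.6034·(√2.733 − √1.291)/0.001602
  = 1.20680 × (1.65318 − 1.13622) / 0.001602 = 389.428 s.

389.4 s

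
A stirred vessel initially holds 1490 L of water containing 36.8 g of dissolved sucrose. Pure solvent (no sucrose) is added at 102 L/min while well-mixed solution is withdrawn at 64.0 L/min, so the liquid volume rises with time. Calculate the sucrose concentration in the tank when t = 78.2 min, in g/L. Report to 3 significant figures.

Total volume: dV/dt = Q_in − Q_out = 38.000 L/min, so V(t) = 1490 + 38.000 t and V(78.2) = 4461.6 L.
Species balance (pure solvent in): dm/dt = −Q_out · m/V(t).
dm/m = −Q_out dt/(V₀ + 38.000 t); integrating gives ln(m/m₀) = −(Q_out/(Q_in−Q_out)) ln(V/V₀).
m = m₀ (V₀/V)^(Q_out/(Q_in−Q_out)) = 36.8 × (1490/4461.6)^(1.6842) = 5.8030 g.
C = m/V = 5.8030/4461.6 = 0.0013006 g/L.

0.00130 g/L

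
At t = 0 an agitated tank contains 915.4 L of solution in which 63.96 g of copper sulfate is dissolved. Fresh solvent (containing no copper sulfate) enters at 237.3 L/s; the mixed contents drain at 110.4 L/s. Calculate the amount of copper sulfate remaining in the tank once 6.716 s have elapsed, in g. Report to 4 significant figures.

Let m(t) be the amount of copper sulfate. Volume: V(t) = V₀ + (Q_in − Q_out) t = 915.4 + 126.900 t; V(6.716) = 1767.66 L.
Solute balance: dm/dt = 0 − Q_out C = −Q_out m/V(t).
dm/m = −Q_out dt/(V₀ + 126.900 t); integrating gives ln(m/m₀) = −(Q_out/(Q_in−Q_out)) ln(V/V₀).
m = m₀ (V₀/V)^(Q_out/(Q_in−Q_out)) = 63.96 × (915.4/1767.66)^(0.869976) = 36.0811 g.

36.08 g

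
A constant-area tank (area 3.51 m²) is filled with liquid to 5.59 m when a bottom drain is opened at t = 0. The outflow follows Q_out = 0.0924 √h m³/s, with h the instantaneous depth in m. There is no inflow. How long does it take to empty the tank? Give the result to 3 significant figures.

Unsteady balance on liquid volume: A dh/dt = −0.0924 √h.
This is separable: 2 d(√h)/dt = −0.0924/A, so √h = √h₀ − (0.0924/(2A)) t.
Set h = 0: 2√h₀ = (0.0924/A) t_empty ⇒ t_empty = 2A√h₀/0.0924.
t_empty = 2·3.51·√5.59/0.0924 = 7.0200·2.3643/0.0924 = 179.63 s.

180 s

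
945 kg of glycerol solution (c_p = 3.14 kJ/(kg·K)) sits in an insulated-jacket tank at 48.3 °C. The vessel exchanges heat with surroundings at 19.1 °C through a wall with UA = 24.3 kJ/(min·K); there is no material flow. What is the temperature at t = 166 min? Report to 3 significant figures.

26.6 °C

Lumped-capacitance energy balance: M c_p dT/dt = UA(T_amb − T).
dT/dt = (T_ss − T)/τ with T_ss = T_amb = 19.100 °C, τ = M c_p/UA = 945·3.14/24.3 = 122.11 min.
Solution: T(t) = T_ss + (T₀ − T_ss) e^(−t/τ).
T(166) = 19.100 + (29.200)·0.25681 = 26.599 °C.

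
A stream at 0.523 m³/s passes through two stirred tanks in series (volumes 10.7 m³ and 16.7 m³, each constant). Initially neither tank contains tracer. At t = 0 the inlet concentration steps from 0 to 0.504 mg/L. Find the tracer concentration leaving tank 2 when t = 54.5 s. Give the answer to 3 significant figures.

0.312 mg/L

Species balance on tank i: dCᵢ/dt = (Cᵢ₋₁ − Cᵢ)/τᵢ with τᵢ = Vᵢ/Q.
τ₁ = 10.7/0.523 = 20.459 s; τ₂ = 16.7/0.523 = 31.931 s.
Tank 1: C₁ = C_in(1 − e^(−t/τ₁)). Tank 2 (τ₁ ≠ τ₂): C₂ = C_in[1 − (τ₁ e^(−t/τ₁) − τ₂ e^(−t/τ₂))/(τ₁ − τ₂)].
At t = 54.5: e^(−t/τ₁) = 0.069677, e^(−t/τ₂) = 0.18145.
C₂ = 0.504·[1 − (20.459·0.069677 − 31.931·0.18145)/(-11.472)] = 0.504·0.61923 = 0.31209 mg/L.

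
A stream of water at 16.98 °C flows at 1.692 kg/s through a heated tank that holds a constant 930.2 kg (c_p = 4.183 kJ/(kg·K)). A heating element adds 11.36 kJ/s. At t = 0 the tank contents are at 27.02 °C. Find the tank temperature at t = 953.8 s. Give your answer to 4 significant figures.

20.07 °C

M c_p dT/dt = ṁ c_p (T_in − T) + Q̇.
Rearrange: dT/dt = (T_ss − T)/τ with τ = M/ṁ = 549.764 s and T_ss = T_in + Q̇/(ṁ c_p) = 18.5851 °C.
This is linear first-order; T(t) = T_ss + (T₀ − T_ss) e^(−t/τ).
T(953.8) = 18.5851 + (8.43494)·e^(−953.8/549.764) = 18.5851 + (8.43494)·0.176413 = 20.0731 °C.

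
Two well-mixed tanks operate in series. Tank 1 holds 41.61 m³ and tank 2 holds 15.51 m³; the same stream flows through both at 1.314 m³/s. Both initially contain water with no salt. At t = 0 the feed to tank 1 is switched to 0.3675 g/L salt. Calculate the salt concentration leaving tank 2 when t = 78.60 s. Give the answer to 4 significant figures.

Each tank obeys Vᵢ dCᵢ/dt = Q(Cᵢ₋₁ − Cᵢ), so τᵢ = Vᵢ/Q.
τ₁ = 41.61/1.314 = 31.6667 s; τ₂ = 15.51/1.314 = 11.8037 s.
Tank 1: C₁ = C_in(1 − e^(−t/τ₁)). Tank 2 (τ₁ ≠ τ₂): C₂ = C_in[1 − (τ₁ e^(−t/τ₁) − τ₂ e^(−t/τ₂))/(τ₁ − τ₂)].
At t = 78.60: e^(−t/τ₁) = 0.0835671, e^(−t/τ₂) = 0.00128249.
C₂ = 0.3675·[1 − (31.6667·0.0835671 − 11.8037·0.00128249)/(19.8630)] = 0.3675·0.867535 = 0.318819 g/L.

0.3188 g/L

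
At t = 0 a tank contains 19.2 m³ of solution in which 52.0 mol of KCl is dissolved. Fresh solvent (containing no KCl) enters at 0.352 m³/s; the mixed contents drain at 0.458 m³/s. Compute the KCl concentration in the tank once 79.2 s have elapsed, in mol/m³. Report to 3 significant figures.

Let m(t) be the amount of KCl. Volume: V(t) = V₀ + (Q_in − Q_out) t = 19.2 − 0.10600 t; V(79.2) = 10.805 m³.
Species balance (pure solvent in): dm/dt = −Q_out · m/V(t).
dm/m = −Q_out dt/(V₀ − 0.10600 t); integrating gives ln(m/m₀) = −(Q_out/(Q_in−Q_out)) ln(V/V₀).
m = m₀ (V₀/V)^(Q_out/(Q_in−Q_out)) = 52.0 × (19.2/10.805)^(-4.3208) = 4.3369 mol.
C = m/V = 4.3369/10.805 = 0.40139 mol/m³.

0.401 mol/m³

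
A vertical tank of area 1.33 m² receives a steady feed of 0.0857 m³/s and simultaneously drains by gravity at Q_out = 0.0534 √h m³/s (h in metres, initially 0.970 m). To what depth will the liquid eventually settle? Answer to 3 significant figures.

2.58 m

Level balance: A dh/dt = 0.0857 − 0.0534 √h. Setting dh/dt = 0:
Q_in = 0.0534 √h_ss ⇒ √h_ss = 0.0857/0.0534 = 1.6049.
h_ss = 1.6049² = 2.5756 m. (Since h₀ = 0.970 m < h_ss, the level will rise toward this value.)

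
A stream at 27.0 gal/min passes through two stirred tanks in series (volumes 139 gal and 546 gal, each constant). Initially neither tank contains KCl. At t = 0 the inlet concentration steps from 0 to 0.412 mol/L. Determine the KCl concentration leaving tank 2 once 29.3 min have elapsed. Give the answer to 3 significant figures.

0.283 mol/L

Each tank obeys Vᵢ dCᵢ/dt = Q(Cᵢ₋₁ − Cᵢ), so τᵢ = Vᵢ/Q.
τ₁ = 139/27.0 = 5.1481 min; τ₂ = 546/27.0 = 20.222 min.
Solving the cascade with C₁(0)=C₂(0)=0 gives C₂(t) = C_in[1 − (τ₁ e^(−t/τ₁) − τ₂ e^(−t/τ₂))/(τ₁ − τ₂)].
At t = 29.3: e^(−t/τ₁) = 0.0033750, e^(−t/τ₂) = 0.23483.
C₂ = 0.412·[1 − (5.1481·0.0033750 − 20.222·0.23483)/(-15.074)] = 0.412·0.68613 = 0.28268 mol/L.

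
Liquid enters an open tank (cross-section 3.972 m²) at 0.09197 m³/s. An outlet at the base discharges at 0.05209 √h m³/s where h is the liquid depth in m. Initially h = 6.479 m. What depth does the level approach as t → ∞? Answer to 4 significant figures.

Level balance: A dh/dt = 0.09197 − 0.05209 √h. Setting dh/dt = 0:
Q_in = 0.05209 √h_ss ⇒ √h_ss = 0.09197/0.05209 = 1.76560.
h_ss = 1.76560² = 3.11734 m. (Since h₀ = 6.479 m > h_ss, the level will fall toward this value.)

3.117 m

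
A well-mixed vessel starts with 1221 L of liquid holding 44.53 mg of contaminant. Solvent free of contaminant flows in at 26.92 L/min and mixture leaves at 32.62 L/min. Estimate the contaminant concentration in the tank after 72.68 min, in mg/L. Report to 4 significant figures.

0.005151 mg/L

Total volume: dV/dt = Q_in − Q_out = -5.70000 L/min, so V(t) = 1221 − 5.70000 t and V(72.68) = 806.724 L.
Species balance (pure solvent in): dm/dt = −Q_out · m/V(t).
Separate: dm/m = −Q_out dt/V(t) ⇒ ln(m/m₀) = −(Q_out/(Q_in−Q_out)) ln(V/V₀).
m = m₀ (V₀/V)^(Q_out/(Q_in−Q_out)) = 44.53 × (1221/806.724)^(-5.72281) = 4.15528 mg.
C = m/V = 4.15528/806.724 = 0.00515081 mg/L.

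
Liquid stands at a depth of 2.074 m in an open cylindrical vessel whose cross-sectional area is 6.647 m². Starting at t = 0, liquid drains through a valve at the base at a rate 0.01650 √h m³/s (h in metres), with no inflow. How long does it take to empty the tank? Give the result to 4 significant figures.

Volume balance on the tank: A dh/dt = −0.01650 √h.
Separate and integrate: 2(√h − √h₀) = −(0.01650/A) t.
Tank is empty when √h = 0: t_empty = 2A√h₀/0.01650.
t_empty = 2·6.647·√2.074/0.01650 = 13.2940·1.44014/0.01650 = 1160.32 s.

1160 s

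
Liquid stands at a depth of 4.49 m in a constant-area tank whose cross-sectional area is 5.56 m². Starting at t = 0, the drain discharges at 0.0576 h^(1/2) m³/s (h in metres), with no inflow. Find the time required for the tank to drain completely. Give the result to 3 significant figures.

With no inflow, A dh/dt = −0.0576 √h.
∫ h^(−1/2) dh = −(0.0576/A) ∫ dt, giving 2√h = 2√h₀ − (0.0576/A) t.
Set h = 0: 2√h₀ = (0.0576/A) t_empty ⇒ t_empty = 2A√h₀/0.0576.
t_empty = 2·5.56·√4.49/0.0576 = 11.120·2.1190/0.0576 = 409.08 s.

409 s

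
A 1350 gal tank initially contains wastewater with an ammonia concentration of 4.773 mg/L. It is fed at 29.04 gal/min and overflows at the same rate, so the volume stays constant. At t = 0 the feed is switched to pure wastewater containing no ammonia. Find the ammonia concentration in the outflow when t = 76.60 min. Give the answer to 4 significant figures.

Species balance on the tank: V dC/dt = Q(C_in − C).
Time constant τ = V/Q = 1350/29.04 = 46.4876 min.
Integrating: C(t) = C_in + (C₀ − C_in) e^(−t/τ).
C(76.60) = 0 + (4.773 − 0)·e^(−76.60/46.4876) = 0 + (4.77300)·0.192482 = 0.918718 mg/L.

0.9187 mg/L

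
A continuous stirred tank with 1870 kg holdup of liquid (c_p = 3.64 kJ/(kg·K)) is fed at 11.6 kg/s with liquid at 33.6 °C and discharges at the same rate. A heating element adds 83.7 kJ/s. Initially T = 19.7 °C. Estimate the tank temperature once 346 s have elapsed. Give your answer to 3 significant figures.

33.7 °C

M c_p dT/dt = ṁ c_p (T_in − T) + Q̇.
Rearrange: dT/dt = (T_ss − T)/τ with τ = M/ṁ = 161.21 s and T_ss = T_in + Q̇/(ṁ c_p) = 35.582 °C.
Integrating: T(t) = T_ss + (T₀ − T_ss) e^(−t/τ).
T(346) = 35.582 + (-15.882)·e^(−346/161.21) = 35.582 + (-15.882)·0.11691 = 33.725 °C.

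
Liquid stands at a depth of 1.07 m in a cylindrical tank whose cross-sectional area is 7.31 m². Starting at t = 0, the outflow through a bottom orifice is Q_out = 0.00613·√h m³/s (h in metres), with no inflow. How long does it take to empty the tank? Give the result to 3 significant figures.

A dh/dt = −Q_out = −0.00613 √h.
∫ h^(−1/2) dh = −(0.00613/A) ∫ dt, giving 2√h = 2√h₀ − (0.00613/A) t.
Set h = 0: 2√h₀ = (0.00613/A) t_empty ⇒ t_empty = 2A√h₀/0.00613.
t_empty = 2·7.31·√1.07/0.00613 = 14.620·1.0344/0.00613 = 2467.1 s.

2470 s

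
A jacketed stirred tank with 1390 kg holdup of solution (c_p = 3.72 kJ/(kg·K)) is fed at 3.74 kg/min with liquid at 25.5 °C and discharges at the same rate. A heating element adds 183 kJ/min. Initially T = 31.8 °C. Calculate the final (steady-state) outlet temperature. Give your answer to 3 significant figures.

38.7 °C

M c_p dT/dt = ṁ c_p (T_in − T) + Q̇.
At steady state dT/dt = 0 ⇒ T_ss = T_in + Q̇/(ṁ c_p) = 25.5 + 183/(3.74·3.72) = 38.653 °C.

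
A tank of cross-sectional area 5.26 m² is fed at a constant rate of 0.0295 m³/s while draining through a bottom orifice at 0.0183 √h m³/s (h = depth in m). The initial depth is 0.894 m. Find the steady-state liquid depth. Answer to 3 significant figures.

2.60 m

Level balance: A dh/dt = 0.0295 − 0.0183 √h. Setting dh/dt = 0:
Q_in = 0.0183 √h_ss ⇒ √h_ss = 0.0295/0.0183 = 1.6120.
h_ss = 1.6120² = 2.5986 m. (Since h₀ = 0.894 m < h_ss, the level will rise toward this value.)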